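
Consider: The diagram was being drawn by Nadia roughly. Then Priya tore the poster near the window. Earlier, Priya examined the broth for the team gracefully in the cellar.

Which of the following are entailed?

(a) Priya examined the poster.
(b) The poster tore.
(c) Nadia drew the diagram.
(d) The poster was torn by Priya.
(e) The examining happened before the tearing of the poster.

(a) Not entailed — Priya examined the broth, not the poster; the poster belongs to the tearing event.
(b) Entailed — 'Priya tore the poster' is causative; it entails the inchoative 'the poster tore'.
(c) Not entailed — 'was drawing' is progressive on an accomplishment; it does not entail the completed 'drew'.
(d) Entailed — every conjunct here is already in the original tearing event.
(e) Entailed — the narrative places the examining before the tearing.

(b), (d), (e)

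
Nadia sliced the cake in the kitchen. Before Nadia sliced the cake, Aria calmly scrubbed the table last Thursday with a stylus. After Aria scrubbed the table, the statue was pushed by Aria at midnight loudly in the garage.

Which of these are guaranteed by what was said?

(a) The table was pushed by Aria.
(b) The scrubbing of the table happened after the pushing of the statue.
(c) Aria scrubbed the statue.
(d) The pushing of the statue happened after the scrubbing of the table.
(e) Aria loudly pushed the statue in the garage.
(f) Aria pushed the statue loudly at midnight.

(d), (e), (f)

(a) Not entailed — Aria pushed the statue, not the table; the table belongs to the scrubbing event.
(b) Not entailed — the narrative places the scrubbing before the pushing, not after.
(c) Not entailed — Aria scrubbed the table, not the statue; the statue belongs to the pushing event.
(d) Entailed — the narrative places the scrubbing before the pushing.
(e) Entailed — the original entails any weakening of itself; this just drops 'at midnight'.
(f) Entailed — this follows by dropping conjuncts from the pushing event's description.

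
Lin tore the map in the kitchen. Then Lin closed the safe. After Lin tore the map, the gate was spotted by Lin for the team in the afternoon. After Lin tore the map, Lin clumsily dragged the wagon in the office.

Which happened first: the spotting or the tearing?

the tearing

The connectives place the tearing before the spotting.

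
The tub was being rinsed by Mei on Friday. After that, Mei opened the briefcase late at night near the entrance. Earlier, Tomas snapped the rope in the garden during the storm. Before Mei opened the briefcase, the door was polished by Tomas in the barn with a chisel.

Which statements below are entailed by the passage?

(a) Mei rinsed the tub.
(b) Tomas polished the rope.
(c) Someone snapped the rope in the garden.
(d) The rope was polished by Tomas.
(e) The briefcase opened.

(a), (c), (e)

(a) Entailed — 'rinse' is an activity; 'was rinsing' entails that some rinsing happened, so 'rinsed' holds.
(b) Not entailed — Tomas polished the door, not the rope; the rope belongs to the snapping event.
(c) Entailed — this follows by dropping conjuncts from the snapping event's description.
(d) Not entailed — Tomas polished the door, not the rope; the rope belongs to the snapping event.
(e) Entailed — 'Mei opened the briefcase' is causative; it entails the inchoative 'the briefcase opened'.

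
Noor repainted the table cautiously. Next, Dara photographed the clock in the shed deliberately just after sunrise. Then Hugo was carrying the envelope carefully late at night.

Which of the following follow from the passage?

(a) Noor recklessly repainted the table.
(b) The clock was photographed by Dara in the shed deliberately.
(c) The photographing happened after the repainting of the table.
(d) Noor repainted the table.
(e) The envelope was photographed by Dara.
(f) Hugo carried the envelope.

(b), (c), (d), (f)

(a) Not entailed — 'recklessly' adds a manner not in (and inconsistent with) the original.
(b) Entailed — the original entails any weakening of itself; this just drops 'just after sunrise'.
(c) Entailed — the narrative places the repainting before the photographing.
(d) Entailed — the original entails any weakening of itself; this just drops 'cautiously'.
(e) Not entailed — Dara photographed the clock, not the envelope; the envelope belongs to the carrying event.
(f) Entailed — 'carry' is an activity; 'was carrying' entails that some carrying happened, so 'carried' holds.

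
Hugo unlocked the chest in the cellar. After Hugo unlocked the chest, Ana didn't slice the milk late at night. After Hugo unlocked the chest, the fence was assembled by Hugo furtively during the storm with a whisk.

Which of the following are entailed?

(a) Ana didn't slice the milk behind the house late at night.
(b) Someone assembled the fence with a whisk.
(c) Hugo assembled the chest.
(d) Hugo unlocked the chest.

(a), (b), (d)

(a) Entailed — under negation, adding a further restriction is entailed: if no such slicing event occurred, none occurred behind the house either.
(b) Entailed — this follows by dropping conjuncts from the assembling event's description.
(c) Not entailed — Hugo assembled the fence, not the chest; the chest belongs to the unlocking event.
(d) Entailed — this follows by dropping conjuncts from the unlocking event's description.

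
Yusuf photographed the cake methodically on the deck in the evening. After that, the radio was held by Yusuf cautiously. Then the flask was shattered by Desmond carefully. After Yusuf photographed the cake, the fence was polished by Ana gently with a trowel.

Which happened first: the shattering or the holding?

The connectives place the holding before the shattering.

the holding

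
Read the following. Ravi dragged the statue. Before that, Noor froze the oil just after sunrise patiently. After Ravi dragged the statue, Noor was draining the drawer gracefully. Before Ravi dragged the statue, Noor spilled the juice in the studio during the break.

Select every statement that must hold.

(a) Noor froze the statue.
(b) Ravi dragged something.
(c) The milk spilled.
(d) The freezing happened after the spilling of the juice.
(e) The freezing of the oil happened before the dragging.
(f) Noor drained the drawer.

(a) Not entailed — Noor froze the oil, not the statue; the statue belongs to the dragging event.
(b) Entailed — the original entails any weakening of itself; this just generalizes the patient.
(c) Not entailed — the juice is what spilled, not the milk.
(d) Not entailed — the narrative doesn't order the spilling relative to the freezing.
(e) Entailed — the narrative places the freezing before the dragging.
(f) Not entailed — 'was draining' is progressive on an accomplishment; it does not entail the completed 'drained'.

(b), (e)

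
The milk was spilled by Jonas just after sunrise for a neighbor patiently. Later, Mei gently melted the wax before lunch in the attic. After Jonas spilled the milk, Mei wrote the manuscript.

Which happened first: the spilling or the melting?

the spilling

The connectives place the spilling before the melting.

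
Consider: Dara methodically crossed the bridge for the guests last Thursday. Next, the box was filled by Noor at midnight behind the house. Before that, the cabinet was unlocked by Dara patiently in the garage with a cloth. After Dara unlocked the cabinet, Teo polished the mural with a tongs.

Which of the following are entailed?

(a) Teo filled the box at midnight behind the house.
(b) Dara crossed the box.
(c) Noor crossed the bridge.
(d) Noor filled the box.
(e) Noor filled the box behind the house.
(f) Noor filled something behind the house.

(d), (e), (f)

(a) Not entailed — the passage has Noor filling the box, not Teo.
(b) Not entailed — Dara crossed the bridge, not the box; the box belongs to the filling event.
(c) Not entailed — the passage has Dara crossing the bridge, not Noor.
(d) Entailed — this follows by dropping conjuncts from the filling event's description.
(e) Entailed — this follows by dropping conjuncts from the filling event's description.
(f) Entailed — the original entails any weakening of itself; this just drops 'at midnight' and generalizes the patient.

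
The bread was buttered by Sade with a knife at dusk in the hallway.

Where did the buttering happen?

in the hallway

'in the hallway' marks the location of the buttering event.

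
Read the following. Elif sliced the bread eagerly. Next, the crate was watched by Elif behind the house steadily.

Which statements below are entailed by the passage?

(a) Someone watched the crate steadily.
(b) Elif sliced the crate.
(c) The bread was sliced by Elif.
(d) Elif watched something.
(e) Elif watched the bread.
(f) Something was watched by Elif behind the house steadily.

(a) Entailed — dropping 'behind the house' and generalizing the agent leaves a sub-description the original still satisfies.
(b) Not entailed — Elif sliced the bread, not the crate; the crate belongs to the watching event.
(c) Entailed — this follows by dropping conjuncts from the slicing event's description.
(d) Entailed — this follows by dropping conjuncts from the watching event's description.
(e) Not entailed — Elif watched the crate, not the bread; the bread belongs to the slicing event.
(f) Entailed — this follows by dropping conjuncts from the watching event's description.

(a), (c), (d), (f)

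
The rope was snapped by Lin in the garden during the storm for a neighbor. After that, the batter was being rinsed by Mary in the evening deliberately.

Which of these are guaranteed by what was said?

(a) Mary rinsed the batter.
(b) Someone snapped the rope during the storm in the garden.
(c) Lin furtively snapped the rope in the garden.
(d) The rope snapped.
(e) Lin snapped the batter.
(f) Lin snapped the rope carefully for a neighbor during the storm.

(a) Entailed — 'rinse' is an activity; 'was rinsing' entails that some rinsing happened, so 'rinsed' holds.
(b) Entailed — every conjunct here is already in the original snapping event.
(c) Not entailed — 'furtively' adds information not in the original event.
(d) Entailed — 'Lin snapped the rope' is causative; it entails the inchoative 'the rope snapped'.
(e) Not entailed — Lin snapped the rope, not the batter; the batter belongs to the rinsing event.
(f) Not entailed — 'carefully' adds information not in the original event.

(a), (b), (d)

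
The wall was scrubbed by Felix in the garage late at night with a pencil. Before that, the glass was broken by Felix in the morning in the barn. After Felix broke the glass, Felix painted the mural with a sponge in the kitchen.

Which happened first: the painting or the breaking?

the breaking

The connectives place the breaking before the painting.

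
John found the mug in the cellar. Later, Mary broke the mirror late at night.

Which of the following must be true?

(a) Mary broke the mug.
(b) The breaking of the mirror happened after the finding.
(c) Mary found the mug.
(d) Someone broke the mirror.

(b), (d)

(a) Not entailed — Mary broke the mirror, not the mug; the mug belongs to the finding event.
(b) Entailed — the narrative places the finding before the breaking.
(c) Not entailed — the passage has John finding the mug, not Mary.
(d) Entailed — every conjunct here is already in the original breaking event.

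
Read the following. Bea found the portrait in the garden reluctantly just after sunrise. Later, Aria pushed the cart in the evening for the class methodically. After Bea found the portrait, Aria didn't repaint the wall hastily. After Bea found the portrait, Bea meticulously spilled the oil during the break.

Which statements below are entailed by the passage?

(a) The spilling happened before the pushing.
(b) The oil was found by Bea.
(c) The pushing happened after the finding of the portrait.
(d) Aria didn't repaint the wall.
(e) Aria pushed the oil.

(a) Not entailed — the narrative doesn't order the spilling relative to the pushing.
(b) Not entailed — Bea found the portrait, not the oil; the oil belongs to the spilling event.
(c) Entailed — the narrative places the finding before the pushing.
(d) Not entailed — dropping 'hastily' under negation is not valid — the original leaves open that Aria repainted the wall some other way.
(e) Not entailed — Aria pushed the cart, not the oil; the oil belongs to the spilling event.

(c)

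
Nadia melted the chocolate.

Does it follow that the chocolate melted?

yes

'Nadia melted the chocolate' is the causative; it entails the inchoative 'the chocolate melted'.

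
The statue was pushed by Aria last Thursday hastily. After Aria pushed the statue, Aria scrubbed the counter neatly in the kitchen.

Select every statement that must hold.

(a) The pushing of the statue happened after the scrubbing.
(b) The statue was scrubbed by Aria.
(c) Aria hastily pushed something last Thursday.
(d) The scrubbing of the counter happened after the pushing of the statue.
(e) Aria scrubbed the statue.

(a) Not entailed — the narrative places the pushing before the scrubbing, not after.
(b) Not entailed — Aria scrubbed the counter, not the statue; the statue belongs to the pushing event.
(c) Entailed — this follows by dropping conjuncts from the pushing event's description.
(d) Entailed — the narrative places the pushing before the scrubbing.
(e) Not entailed — Aria scrubbed the counter, not the statue; the statue belongs to the pushing event.

(c), (d)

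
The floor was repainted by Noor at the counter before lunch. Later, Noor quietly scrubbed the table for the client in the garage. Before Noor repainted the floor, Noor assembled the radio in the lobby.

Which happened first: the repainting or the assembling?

the assembling

The connectives place the assembling before the repainting.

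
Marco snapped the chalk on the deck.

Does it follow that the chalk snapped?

'Marco snapped the chalk' is the causative; it entails the inchoative 'the chalk snapped'.

yes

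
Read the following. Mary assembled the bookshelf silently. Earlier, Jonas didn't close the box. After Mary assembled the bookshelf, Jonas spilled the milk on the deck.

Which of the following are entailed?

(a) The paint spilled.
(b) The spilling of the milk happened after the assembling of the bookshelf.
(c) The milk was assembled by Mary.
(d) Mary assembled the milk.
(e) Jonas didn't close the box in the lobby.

(b), (e)

(a) Not entailed — the milk is what spilled, not the paint.
(b) Entailed — the narrative places the assembling before the spilling.
(c) Not entailed — Mary assembled the bookshelf, not the milk; the milk belongs to the spilling event.
(d) Not entailed — Mary assembled the bookshelf, not the milk; the milk belongs to the spilling event.
(e) Entailed — under negation, adding a further restriction is entailed: if no such closing event occurred, none occurred in the lobby either.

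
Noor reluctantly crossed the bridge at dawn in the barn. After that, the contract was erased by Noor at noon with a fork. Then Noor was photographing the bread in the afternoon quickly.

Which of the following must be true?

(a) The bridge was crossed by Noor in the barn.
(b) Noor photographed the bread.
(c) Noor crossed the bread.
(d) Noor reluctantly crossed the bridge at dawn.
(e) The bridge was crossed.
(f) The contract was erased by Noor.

(a) Entailed — this follows by dropping conjuncts from the crossing event's description.
(b) Not entailed — 'was photographing' is progressive on an accomplishment; it does not entail the completed 'photographed'.
(c) Not entailed — Noor crossed the bridge, not the bread; the bread belongs to the photographing event.
(d) Entailed — the original entails any weakening of itself; this just drops 'in the barn'.
(e) Entailed — dropping 'in the barn', 'at dawn', 'reluctantly' and generalizing the agent leaves a sub-description the original still satisfies.
(f) Entailed — this follows by dropping conjuncts from the erasing event's description.

(a), (d), (e), (f)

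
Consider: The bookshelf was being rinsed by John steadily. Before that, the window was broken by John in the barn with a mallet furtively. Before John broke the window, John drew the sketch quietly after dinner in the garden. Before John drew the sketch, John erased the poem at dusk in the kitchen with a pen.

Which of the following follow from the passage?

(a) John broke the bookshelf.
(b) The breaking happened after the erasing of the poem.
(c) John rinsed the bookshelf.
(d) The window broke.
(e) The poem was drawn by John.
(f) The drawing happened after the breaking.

(a) Not entailed — John broke the window, not the bookshelf; the bookshelf belongs to the rinsing event.
(b) Entailed — the narrative places the erasing before the breaking.
(c) Entailed — 'rinse' is an activity; 'was rinsing' entails that some rinsing happened, so 'rinsed' holds.
(d) Entailed — 'John broke the window' is causative; it entails the inchoative 'the window broke'.
(e) Not entailed — John drew the sketch, not the poem; the poem belongs to the erasing event.
(f) Not entailed — the narrative places the drawing before the breaking, not after.

(b), (c), (d)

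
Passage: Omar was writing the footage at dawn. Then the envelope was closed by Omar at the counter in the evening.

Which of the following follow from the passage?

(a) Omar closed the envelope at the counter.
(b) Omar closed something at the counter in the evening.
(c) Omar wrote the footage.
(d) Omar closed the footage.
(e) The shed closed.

(a), (b)

(a) Entailed — dropping 'in the evening' leaves a sub-description the original still satisfies.
(b) Entailed — every conjunct here is already in the original closing event.
(c) Not entailed — 'was writing' is progressive on an accomplishment; it does not entail the completed 'wrote'.
(d) Not entailed — Omar closed the envelope, not the footage; the footage belongs to the writing event.
(e) Not entailed — the envelope is what closed, not the shed.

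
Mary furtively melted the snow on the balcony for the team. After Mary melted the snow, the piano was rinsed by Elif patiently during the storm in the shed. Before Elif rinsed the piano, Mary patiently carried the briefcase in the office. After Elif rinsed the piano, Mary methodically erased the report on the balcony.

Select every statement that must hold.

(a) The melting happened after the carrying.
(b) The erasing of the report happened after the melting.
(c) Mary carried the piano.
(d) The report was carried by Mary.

(a) Not entailed — the narrative doesn't order the carrying relative to the melting.
(b) Entailed — the narrative places the melting before the erasing.
(c) Not entailed — Mary carried the briefcase, not the piano; the piano belongs to the rinsing event.
(d) Not entailed — Mary carried the briefcase, not the report; the report belongs to the erasing event.

(b)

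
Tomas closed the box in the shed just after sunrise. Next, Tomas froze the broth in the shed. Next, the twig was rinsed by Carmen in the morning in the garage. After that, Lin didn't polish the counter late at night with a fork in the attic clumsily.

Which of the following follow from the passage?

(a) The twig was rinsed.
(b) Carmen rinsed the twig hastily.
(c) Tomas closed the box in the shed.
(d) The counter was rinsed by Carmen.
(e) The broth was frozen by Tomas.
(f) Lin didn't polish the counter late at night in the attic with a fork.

(a) Entailed — dropping 'in the garage', 'in the morning' and generalizing the agent leaves a sub-description the original still satisfies.
(b) Not entailed — 'hastily' adds information not in the original event.
(c) Entailed — the original entails any weakening of itself; this just drops 'just after sunrise'.
(d) Not entailed — Carmen rinsed the twig, not the counter; the counter belongs to the polishing event.
(e) Entailed — this follows by dropping conjuncts from the freezing event's description.
(f) Not entailed — dropping 'clumsily' under negation is not valid — the original leaves open that Lin polished the counter some other way.

(a), (c), (e)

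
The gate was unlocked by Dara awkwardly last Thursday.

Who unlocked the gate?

'Dara' marks the agent of the unlocking event.

Dara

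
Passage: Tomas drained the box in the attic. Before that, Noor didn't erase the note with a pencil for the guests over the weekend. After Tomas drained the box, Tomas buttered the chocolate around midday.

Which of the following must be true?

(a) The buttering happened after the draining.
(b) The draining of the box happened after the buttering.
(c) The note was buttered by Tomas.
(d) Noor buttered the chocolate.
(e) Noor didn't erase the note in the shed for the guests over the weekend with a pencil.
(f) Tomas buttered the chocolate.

(a), (e), (f)

(a) Entailed — the narrative places the draining before the buttering.
(b) Not entailed — the narrative places the draining before the buttering, not after.
(c) Not entailed — Tomas buttered the chocolate, not the note; the note belongs to the erasing event.
(d) Not entailed — the passage has Tomas buttering the chocolate, not Noor.
(e) Entailed — under negation, adding a further restriction is entailed: if no such erasing event occurred, none occurred in the shed either.
(f) Entailed — this follows by dropping conjuncts from the buttering event's description.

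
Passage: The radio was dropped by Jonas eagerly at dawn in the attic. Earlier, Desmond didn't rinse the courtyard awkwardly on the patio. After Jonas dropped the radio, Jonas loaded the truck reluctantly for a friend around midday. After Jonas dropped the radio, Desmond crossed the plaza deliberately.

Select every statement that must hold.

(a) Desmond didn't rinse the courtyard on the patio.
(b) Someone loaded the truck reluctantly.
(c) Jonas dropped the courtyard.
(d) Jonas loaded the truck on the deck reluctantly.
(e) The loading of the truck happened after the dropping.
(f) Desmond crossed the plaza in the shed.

(a) Not entailed — dropping 'awkwardly' under negation is not valid — the original leaves open that Desmond rinsed the courtyard some other way.
(b) Entailed — the original entails any weakening of itself; this just drops 'around midday', 'for a friend' and generalizes the agent.
(c) Not entailed — Jonas dropped the radio, not the courtyard; the courtyard belongs to the rinsing event.
(d) Not entailed — 'on the deck' adds information not in the original event.
(e) Entailed — the narrative places the dropping before the loading.
(f) Not entailed — 'in the shed' adds information not in the original event.

(b), (e)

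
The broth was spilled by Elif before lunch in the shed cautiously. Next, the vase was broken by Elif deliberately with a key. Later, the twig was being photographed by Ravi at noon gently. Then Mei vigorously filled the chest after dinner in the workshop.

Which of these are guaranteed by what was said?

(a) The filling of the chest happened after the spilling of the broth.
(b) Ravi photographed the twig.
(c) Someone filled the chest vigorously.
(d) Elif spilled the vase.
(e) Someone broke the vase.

(a) Entailed — the narrative places the spilling before the filling.
(b) Not entailed — 'was photographing' is progressive on an accomplishment; it does not entail the completed 'photographed'.
(c) Entailed — every conjunct here is already in the original filling event.
(d) Not entailed — Elif spilled the broth, not the vase; the vase belongs to the breaking event.
(e) Entailed — every conjunct here is already in the original breaking event.

(a), (c), (e)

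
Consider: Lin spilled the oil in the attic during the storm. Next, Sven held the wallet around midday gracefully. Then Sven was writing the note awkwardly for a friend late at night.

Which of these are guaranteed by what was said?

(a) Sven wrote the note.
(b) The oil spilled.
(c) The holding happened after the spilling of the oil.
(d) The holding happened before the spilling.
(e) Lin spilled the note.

(a) Not entailed — 'was writing' is progressive on an accomplishment; it does not entail the completed 'wrote'.
(b) Entailed — 'Lin spilled the oil' is causative; it entails the inchoative 'the oil spilled'.
(c) Entailed — the narrative places the spilling before the holding.
(d) Not entailed — the narrative places the spilling before the holding, not after.
(e) Not entailed — Lin spilled the oil, not the note; the note belongs to the writing event.

(b), (c)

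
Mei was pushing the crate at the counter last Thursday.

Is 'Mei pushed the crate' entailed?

yes

'push' is atelic; if Mei was pushing the crate, then Mei pushed the crate (for some time).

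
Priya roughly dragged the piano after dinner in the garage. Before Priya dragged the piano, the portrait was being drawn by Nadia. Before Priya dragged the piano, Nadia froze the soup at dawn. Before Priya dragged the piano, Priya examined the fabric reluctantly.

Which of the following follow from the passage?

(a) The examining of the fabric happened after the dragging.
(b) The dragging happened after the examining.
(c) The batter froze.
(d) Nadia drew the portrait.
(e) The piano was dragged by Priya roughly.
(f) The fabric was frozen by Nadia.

(b), (e)

(a) Not entailed — the narrative places the examining before the dragging, not after.
(b) Entailed — the narrative places the examining before the dragging.
(c) Not entailed — the soup is what froze, not the batter.
(d) Not entailed — 'was drawing' is progressive on an accomplishment; it does not entail the completed 'drew'.
(e) Entailed — the original entails any weakening of itself; this just drops 'in the garage', 'after dinner'.
(f) Not entailed — Nadia froze the soup, not the fabric; the fabric belongs to the examining event.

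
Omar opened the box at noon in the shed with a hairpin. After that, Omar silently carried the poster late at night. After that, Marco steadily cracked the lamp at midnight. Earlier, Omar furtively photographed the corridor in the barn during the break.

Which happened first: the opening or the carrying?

the opening

The connectives place the opening before the carrying.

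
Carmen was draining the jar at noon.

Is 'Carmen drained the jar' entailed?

'was draining' is progressive; for an accomplishment like 'drain the jar', it doesn't entail completion.

no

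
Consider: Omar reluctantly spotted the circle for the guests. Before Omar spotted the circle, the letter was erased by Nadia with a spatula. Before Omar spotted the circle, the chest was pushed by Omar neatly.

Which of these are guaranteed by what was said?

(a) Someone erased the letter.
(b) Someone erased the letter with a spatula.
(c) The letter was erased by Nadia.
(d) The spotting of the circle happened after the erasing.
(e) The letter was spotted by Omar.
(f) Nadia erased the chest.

(a) Entailed — this follows by dropping conjuncts from the erasing event's description.
(b) Entailed — the original entails any weakening of itself; this just generalizes the agent.
(c) Entailed — dropping 'with a spatula' leaves a sub-description the original still satisfies.
(d) Entailed — the narrative places the erasing before the spotting.
(e) Not entailed — Omar spotted the circle, not the letter; the letter belongs to the erasing event.
(f) Not entailed — Nadia erased the letter, not the chest; the chest belongs to the pushing event.

(a), (b), (c), (d)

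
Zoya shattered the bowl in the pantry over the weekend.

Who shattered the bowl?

Zoya

'Zoya' marks the agent of the shattering event.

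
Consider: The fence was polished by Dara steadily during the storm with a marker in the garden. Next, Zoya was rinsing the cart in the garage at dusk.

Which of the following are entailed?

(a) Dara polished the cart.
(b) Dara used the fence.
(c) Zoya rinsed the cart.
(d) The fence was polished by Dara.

(c), (d)

(a) Not entailed — Dara polished the fence, not the cart; the cart belongs to the rinsing event.
(b) Not entailed — the fence is the patient, not an instrument — Dara used a marker.
(c) Entailed — 'rinse' is an activity; 'was rinsing' entails that some rinsing happened, so 'rinsed' holds.
(d) Entailed — the original entails any weakening of itself; this just drops 'with a marker', 'during the storm', 'in the garden', 'steadily'.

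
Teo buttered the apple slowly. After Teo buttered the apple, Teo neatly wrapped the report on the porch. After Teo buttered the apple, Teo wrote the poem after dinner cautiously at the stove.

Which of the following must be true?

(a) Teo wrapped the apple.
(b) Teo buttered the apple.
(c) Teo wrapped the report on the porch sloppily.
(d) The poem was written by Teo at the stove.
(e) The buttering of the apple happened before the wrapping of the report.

(b), (d), (e)

(a) Not entailed — Teo wrapped the report, not the apple; the apple belongs to the buttering event.
(b) Entailed — the original entails any weakening of itself; this just drops 'slowly'.
(c) Not entailed — 'sloppily' adds a manner not in (and inconsistent with) the original.
(d) Entailed — every conjunct here is already in the original writing event.
(e) Entailed — the narrative places the buttering before the wrapping.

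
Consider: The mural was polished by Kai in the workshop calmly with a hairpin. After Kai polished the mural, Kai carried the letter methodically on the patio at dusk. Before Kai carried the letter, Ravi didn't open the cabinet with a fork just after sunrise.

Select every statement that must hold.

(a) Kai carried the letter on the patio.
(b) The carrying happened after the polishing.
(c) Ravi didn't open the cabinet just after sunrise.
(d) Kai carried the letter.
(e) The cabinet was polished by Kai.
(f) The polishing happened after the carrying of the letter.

(a), (b), (d)

(a) Entailed — the original entails any weakening of itself; this just drops 'methodically', 'at dusk'.
(b) Entailed — the narrative places the polishing before the carrying.
(c) Not entailed — dropping 'with a fork' under negation is not valid — the original leaves open that Ravi opened the cabinet some other way.
(d) Entailed — this follows by dropping conjuncts from the carrying event's description.
(e) Not entailed — Kai polished the mural, not the cabinet; the cabinet belongs to the opening event.
(f) Not entailed — the narrative places the polishing before the carrying, not after.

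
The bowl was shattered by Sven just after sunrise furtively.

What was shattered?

the bowl

'the bowl' marks the patient of the shattering event.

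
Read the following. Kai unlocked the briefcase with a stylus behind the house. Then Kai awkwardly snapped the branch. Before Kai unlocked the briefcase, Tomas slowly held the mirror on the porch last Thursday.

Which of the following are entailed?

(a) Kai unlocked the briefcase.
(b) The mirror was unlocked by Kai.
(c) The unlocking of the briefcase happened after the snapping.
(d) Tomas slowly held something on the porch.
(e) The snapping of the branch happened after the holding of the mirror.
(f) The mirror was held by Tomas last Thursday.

(a) Entailed — this follows by dropping conjuncts from the unlocking event's description.
(b) Not entailed — Kai unlocked the briefcase, not the mirror; the mirror belongs to the holding event.
(c) Not entailed — the narrative places the unlocking before the snapping, not after.
(d) Entailed — dropping 'last Thursday' and generalizing the patient leaves a sub-description the original still satisfies.
(e) Entailed — the narrative places the holding before the snapping.
(f) Entailed — every conjunct here is already in the original holding event.

(a), (d), (e), (f)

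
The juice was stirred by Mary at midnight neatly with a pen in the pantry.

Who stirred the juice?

'Mary' marks the agent of the stirring event.

Mary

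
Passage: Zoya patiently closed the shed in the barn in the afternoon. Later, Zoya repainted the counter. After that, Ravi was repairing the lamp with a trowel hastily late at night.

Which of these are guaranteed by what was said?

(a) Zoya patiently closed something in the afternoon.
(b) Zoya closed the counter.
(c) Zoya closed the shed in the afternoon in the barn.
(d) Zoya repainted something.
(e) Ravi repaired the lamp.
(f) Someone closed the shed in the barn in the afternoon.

(a), (c), (d), (f)

(a) Entailed — this follows by dropping conjuncts from the closing event's description.
(b) Not entailed — Zoya closed the shed, not the counter; the counter belongs to the repainting event.
(c) Entailed — dropping 'patiently' leaves a sub-description the original still satisfies.
(d) Entailed — every conjunct here is already in the original repainting event.
(e) Not entailed — 'was repairing' is progressive on an accomplishment; it does not entail the completed 'repaired'.
(f) Entailed — every conjunct here is already in the original closing event.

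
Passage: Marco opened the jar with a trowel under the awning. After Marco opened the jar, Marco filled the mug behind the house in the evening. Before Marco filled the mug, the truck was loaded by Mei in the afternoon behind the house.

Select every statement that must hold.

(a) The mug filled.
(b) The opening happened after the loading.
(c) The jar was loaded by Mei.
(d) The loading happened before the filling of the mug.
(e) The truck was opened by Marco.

(a), (d)

(a) Entailed — 'Marco filled the mug' is causative; it entails the inchoative 'the mug filled'.
(b) Not entailed — the narrative doesn't order the loading relative to the opening.
(c) Not entailed — Mei loaded the truck, not the jar; the jar belongs to the opening event.
(d) Entailed — the narrative places the loading before the filling.
(e) Not entailed — Marco opened the jar, not the truck; the truck belongs to the loading event.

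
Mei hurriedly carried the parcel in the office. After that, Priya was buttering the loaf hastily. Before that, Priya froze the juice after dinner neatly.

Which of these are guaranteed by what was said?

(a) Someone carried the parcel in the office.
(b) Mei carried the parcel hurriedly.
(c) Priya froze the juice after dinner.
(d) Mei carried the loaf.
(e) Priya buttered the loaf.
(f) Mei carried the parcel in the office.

(a), (b), (c), (f)

(a) Entailed — every conjunct here is already in the original carrying event.
(b) Entailed — dropping 'in the office' leaves a sub-description the original still satisfies.
(c) Entailed — dropping 'neatly' leaves a sub-description the original still satisfies.
(d) Not entailed — Mei carried the parcel, not the loaf; the loaf belongs to the buttering event.
(e) Not entailed — 'was buttering' is progressive on an accomplishment; it does not entail the completed 'buttered'.
(f) Entailed — every conjunct here is already in the original carrying event.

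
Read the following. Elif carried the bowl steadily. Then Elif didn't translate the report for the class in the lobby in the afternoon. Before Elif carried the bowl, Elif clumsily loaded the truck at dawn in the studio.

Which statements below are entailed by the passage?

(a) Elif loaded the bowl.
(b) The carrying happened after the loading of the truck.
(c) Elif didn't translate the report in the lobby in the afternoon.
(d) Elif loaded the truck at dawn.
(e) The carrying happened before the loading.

(b), (d)

(a) Not entailed — Elif loaded the truck, not the bowl; the bowl belongs to the carrying event.
(b) Entailed — the narrative places the loading before the carrying.
(c) Not entailed — dropping 'for the class' under negation is not valid — the original leaves open that Elif translated the report some other way.
(d) Entailed — this follows by dropping conjuncts from the loading event's description.
(e) Not entailed — the narrative places the loading before the carrying, not after.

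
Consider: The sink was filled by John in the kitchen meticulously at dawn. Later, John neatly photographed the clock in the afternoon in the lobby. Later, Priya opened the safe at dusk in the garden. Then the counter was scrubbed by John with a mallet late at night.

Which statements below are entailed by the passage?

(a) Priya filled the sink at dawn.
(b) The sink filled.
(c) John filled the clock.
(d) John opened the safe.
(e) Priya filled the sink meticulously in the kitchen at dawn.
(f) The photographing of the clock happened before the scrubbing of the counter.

(b), (f)

(a) Not entailed — the passage has John filling the sink, not Priya.
(b) Entailed — 'John filled the sink' is causative; it entails the inchoative 'the sink filled'.
(c) Not entailed — John filled the sink, not the clock; the clock belongs to the photographing event.
(d) Not entailed — the passage has Priya opening the safe, not John.
(e) Not entailed — the passage has John filling the sink, not Priya.
(f) Entailed — the narrative places the photographing before the scrubbing.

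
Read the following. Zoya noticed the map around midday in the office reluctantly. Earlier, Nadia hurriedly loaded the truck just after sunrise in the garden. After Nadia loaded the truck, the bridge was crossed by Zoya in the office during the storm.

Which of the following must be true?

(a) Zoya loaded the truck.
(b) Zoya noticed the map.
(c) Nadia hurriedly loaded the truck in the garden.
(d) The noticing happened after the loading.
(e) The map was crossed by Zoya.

(a) Not entailed — the passage has Nadia loading the truck, not Zoya.
(b) Entailed — every conjunct here is already in the original noticing event.
(c) Entailed — every conjunct here is already in the original loading event.
(d) Entailed — the narrative places the loading before the noticing.
(e) Not entailed — Zoya crossed the bridge, not the map; the map belongs to the noticing event.

(b), (c), (d)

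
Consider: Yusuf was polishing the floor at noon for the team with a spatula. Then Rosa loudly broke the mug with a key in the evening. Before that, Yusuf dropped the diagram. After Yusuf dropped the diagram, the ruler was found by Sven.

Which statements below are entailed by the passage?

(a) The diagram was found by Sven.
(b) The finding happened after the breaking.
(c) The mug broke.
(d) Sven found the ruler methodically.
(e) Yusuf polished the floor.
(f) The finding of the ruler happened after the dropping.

(a) Not entailed — Sven found the ruler, not the diagram; the diagram belongs to the dropping event.
(b) Not entailed — the narrative doesn't order the breaking relative to the finding.
(c) Entailed — 'Rosa broke the mug' is causative; it entails the inchoative 'the mug broke'.
(d) Not entailed — 'methodically' adds information not in the original event.
(e) Entailed — 'polish' is an activity; 'was polishing' entails that some polishing happened, so 'polished' holds.
(f) Entailed — the narrative places the dropping before the finding.

(c), (e), (f)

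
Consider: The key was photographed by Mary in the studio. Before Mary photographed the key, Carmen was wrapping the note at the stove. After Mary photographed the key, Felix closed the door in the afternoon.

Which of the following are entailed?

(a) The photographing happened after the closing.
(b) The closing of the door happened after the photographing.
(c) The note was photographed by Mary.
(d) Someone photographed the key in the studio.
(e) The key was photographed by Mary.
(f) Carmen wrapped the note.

(b), (d), (e)

(a) Not entailed — the narrative places the photographing before the closing, not after.
(b) Entailed — the narrative places the photographing before the closing.
(c) Not entailed — Mary photographed the key, not the note; the note belongs to the wrapping event.
(d) Entailed — this follows by dropping conjuncts from the photographing event's description.
(e) Entailed — this follows by dropping conjuncts from the photographing event's description.
(f) Not entailed — 'was wrapping' is progressive on an accomplishment; it does not entail the completed 'wrapped'.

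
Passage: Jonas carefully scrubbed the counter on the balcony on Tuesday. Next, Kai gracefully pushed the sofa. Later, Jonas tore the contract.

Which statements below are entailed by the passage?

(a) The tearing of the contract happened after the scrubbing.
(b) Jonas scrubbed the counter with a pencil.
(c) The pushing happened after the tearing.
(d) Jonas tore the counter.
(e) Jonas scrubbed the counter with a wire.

(a)

(a) Entailed — the narrative places the scrubbing before the tearing.
(b) Not entailed — 'with a pencil' adds information not in the original event.
(c) Not entailed — the narrative places the pushing before the tearing, not after.
(d) Not entailed — Jonas tore the contract, not the counter; the counter belongs to the scrubbing event.
(e) Not entailed — 'with a wire' adds information not in the original event.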